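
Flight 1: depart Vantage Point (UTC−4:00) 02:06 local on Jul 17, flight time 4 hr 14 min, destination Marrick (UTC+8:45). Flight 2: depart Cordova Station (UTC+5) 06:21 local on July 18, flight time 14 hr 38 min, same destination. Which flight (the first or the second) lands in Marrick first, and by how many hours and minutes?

Flight 1 in UTC: 02:06 + 4:00 = 06:06 on Jul 17.
+4 hours 14 minutes → arrive 10:20 UTC on Jul 17.
Flight 2 in UTC: 06:21 − 5:00 = 01:21 on Jul 18.
+14 hours and 38 minutes → arrive 15:59 UTC on Jul 18.
Flight 1 lands earlier by 29 hours 39 minutes.

the first, by 29 hours 39 minutes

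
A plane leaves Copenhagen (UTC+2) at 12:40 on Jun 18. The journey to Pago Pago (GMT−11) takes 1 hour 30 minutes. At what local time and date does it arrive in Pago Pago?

Pago Pago is 13:00 behind Copenhagen.
After 1 hour and 30 minutes it is 14:10 in Copenhagen.
Shift by the zone difference: 14:10 − 13:00 = 01:10 on Jun 18 in Pago Pago.

01:10 on June 18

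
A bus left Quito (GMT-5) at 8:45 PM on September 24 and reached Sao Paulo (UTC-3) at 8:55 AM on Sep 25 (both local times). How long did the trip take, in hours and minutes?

10 hours 10 minutes

Departure in UTC: 8:45 PM + 5:00 = 1:45 AM on Sep 25.
Arrival in UTC: 8:55 AM + 3:00 = 11:55 AM on Sep 25.
Elapsed = 11:55 AM − 1:45 AM = 10 hours 10 minutes.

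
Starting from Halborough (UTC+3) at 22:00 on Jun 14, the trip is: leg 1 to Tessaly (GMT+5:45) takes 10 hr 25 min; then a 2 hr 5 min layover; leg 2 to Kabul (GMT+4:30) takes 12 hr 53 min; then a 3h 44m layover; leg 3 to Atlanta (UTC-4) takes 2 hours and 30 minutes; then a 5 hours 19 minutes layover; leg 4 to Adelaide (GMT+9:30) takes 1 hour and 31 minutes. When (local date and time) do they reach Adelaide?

18:57 on June 16

Convert departure to UTC: 22:00 − 3:00 = 19:00 UTC on Jun 14.
Add 10 hours 25 minutes leg 1 → 05:25 UTC (Jun 15).
Add 2 hours and 5 minutes layover in Tessaly → 07:30 UTC.
Add 12 hours and 53 minutes leg 2 → 20:23 UTC.
Add 3 hours and 44 minutes layover in Kabul → 00:07 UTC (Jun 16).
Add 2 hours 30 minutes leg 3 → 02:37 UTC.
Add 5 hours and 19 minutes layover in Atlanta → 07:56 UTC.
Add 1 hour and 31 minutes leg 4 → 09:27 UTC.
Adelaide is UTC+9:30, so local arrival = 09:27 + 9:30 = 18:57 on Jun 16.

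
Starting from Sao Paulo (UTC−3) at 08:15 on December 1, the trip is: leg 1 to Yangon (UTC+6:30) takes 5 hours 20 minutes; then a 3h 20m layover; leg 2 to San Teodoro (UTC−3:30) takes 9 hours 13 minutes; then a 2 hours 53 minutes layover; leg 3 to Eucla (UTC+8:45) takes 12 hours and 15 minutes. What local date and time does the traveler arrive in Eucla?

05:01 on December 3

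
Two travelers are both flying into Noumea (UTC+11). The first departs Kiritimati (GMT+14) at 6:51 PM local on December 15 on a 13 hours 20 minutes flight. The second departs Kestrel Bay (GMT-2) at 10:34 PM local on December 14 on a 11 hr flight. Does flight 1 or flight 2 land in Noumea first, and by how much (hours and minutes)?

Flight 1 in UTC: 6:51 PM − 14:00 = 4:51 AM on Dec 15.
+13 hours 20 minutes → arrive 6:11 PM UTC on Dec 15.
Flight 2 in UTC: 10:34 PM + 2:00 = 12:34 AM on Dec 15.
+11 hours → arrive 11:34 AM UTC on Dec 15.
Flight 2 lands earlier by 6 hours 37 minutes.

the second, by 6 hours 37 minutes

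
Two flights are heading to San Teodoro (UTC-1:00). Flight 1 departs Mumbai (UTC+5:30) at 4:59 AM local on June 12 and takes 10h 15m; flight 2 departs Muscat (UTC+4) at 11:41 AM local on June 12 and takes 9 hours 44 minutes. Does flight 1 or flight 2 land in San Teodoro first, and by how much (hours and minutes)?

the first, by 7 hours 41 minutes

Flight 1 in UTC: 4:59 AM − 5:30 = 11:29 PM on Jun 11.
+10 hours 15 minutes → arrive 9:44 AM UTC on Jun 12.
Flight 2 in UTC: 11:41 AM − 4:00 = 7:41 AM on Jun 12.
+9 hours and 44 minutes → arrive 5:25 PM UTC on Jun 12.
Flight 1 lands earlier by 7 hours 41 minutes.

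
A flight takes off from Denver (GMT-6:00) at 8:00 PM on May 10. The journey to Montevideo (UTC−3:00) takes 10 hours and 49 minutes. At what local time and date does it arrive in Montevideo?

9:49 AM on May 11

Montevideo is 3:00 ahead of Denver.
After 10 hours 49 minutes it is 6:49 AM (May 11) in Denver.
Shift by the zone difference: 6:49 AM + 3:00 = 9:49 AM on May 11 in Montevideo.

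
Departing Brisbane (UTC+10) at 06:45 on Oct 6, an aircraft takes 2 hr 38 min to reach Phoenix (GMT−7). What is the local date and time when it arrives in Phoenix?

16:23 on October 5

Phoenix is 17:00 behind Brisbane.
After 2 hours 38 minutes it is 09:23 in Brisbane.
Shift by the zone difference: 09:23 − 17:00 = 16:23 on Oct 5 in Phoenix.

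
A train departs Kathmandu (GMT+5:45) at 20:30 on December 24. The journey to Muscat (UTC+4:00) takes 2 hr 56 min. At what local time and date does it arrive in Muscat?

21:41 on Dec 24

Convert departure to UTC: 20:30 − 5:45 = 14:45 UTC on Dec 24.
Add 2 hours 56 minutes travel time → 17:41 UTC.
Muscat is UTC+4:00, so local arrival = 17:41 + 4:00 = 21:41 on Dec 24.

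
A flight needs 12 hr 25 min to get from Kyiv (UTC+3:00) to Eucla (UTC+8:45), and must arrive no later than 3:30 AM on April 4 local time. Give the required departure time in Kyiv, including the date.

Target arrival in UTC: 3:30 AM − 8:45 = 6:45 PM on Apr 3.
Subtract 12 hours 25 minutes → departure 6:20 AM UTC on Apr 3.
Kyiv is UTC+3:00: 6:20 AM + 3:00 = 9:20 AM on Apr 3.

9:20 AM on April 3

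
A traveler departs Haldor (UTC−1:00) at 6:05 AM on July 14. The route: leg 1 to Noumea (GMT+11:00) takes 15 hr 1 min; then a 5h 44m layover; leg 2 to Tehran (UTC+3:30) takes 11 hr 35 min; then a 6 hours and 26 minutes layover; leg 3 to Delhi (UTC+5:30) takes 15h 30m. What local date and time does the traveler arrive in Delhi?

6:51 PM on Jul 16

Convert departure to UTC: 6:05 AM + 1:00 = 7:05 AM UTC on Jul 14.
Add 15 hours 1 minute leg 1 → 10:06 PM UTC.
Add 5 hours 44 minutes layover in Noumea → 3:50 AM UTC (Jul 15).
Add 11 hours 35 minutes leg 2 → 3:25 PM UTC.
Add 6 hours 26 minutes layover in Tehran → 9:51 PM UTC.
Add 15 hours 30 minutes leg 3 → 1:21 PM UTC (Jul 16).
Delhi is UTC+5:30, so local arrival = 1:21 PM + 5:30 = 6:51 PM on Jul 16.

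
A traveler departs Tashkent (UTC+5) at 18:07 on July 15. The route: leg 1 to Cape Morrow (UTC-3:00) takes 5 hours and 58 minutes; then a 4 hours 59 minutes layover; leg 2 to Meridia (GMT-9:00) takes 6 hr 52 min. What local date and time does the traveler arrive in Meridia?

21:56 on Jul 15

Convert departure to UTC: 18:07 − 5:00 = 13:07 UTC on Jul 15.
Add 5 hours 58 minutes leg 1 → 19:05 UTC.
Add 4 hours and 59 minutes layover in Cape Morrow → 00:04 UTC (Jul 16).
Add 6 hours and 52 minutes leg 2 → 06:56 UTC.
Meridia is UTC−9:00, so local arrival = 06:56 − 9:00 = 21:56 on Jul 15.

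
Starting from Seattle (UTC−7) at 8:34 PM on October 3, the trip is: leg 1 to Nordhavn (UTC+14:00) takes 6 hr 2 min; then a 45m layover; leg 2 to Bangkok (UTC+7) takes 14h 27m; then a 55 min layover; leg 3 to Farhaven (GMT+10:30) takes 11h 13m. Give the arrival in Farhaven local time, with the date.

11:26 PM on October 5

Convert departure to UTC: 8:34 PM + 7:00 = 3:34 AM UTC on Oct 4.
Add 6 hours 2 minutes leg 1 → 9:36 AM UTC.
Add 45 minutes layover in Nordhavn → 10:21 AM UTC.
Add 14 hours and 27 minutes leg 2 → 12:48 AM UTC (Oct 5).
Add 55 minutes layover in Bangkok → 1:43 AM UTC.
Add 11 hours and 13 minutes leg 3 → 12:56 PM UTC.
Farhaven is UTC+10:30, so local arrival = 12:56 PM + 10:30 = 11:26 PM on Oct 5.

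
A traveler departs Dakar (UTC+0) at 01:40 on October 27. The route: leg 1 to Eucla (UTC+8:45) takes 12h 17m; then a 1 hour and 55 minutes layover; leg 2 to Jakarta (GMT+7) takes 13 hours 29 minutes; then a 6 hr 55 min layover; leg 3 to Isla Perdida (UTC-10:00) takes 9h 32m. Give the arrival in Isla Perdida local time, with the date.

Dakar is at UTC+0, so departure is already 01:40 UTC on Oct 27.
Add 12 hours 17 minutes leg 1 → 13:57 UTC.
Add 1 hour and 55 minutes layover in Eucla → 15:52 UTC.
Add 13 hours and 29 minutes leg 2 → 05:21 UTC (Oct 28).
Add 6 hours 55 minutes layover in Jakarta → 12:16 UTC.
Add 9 hours and 32 minutes leg 3 → 21:48 UTC.
Isla Perdida is UTC−10:00, so local arrival = 21:48 − 10:00 = 11:48 on Oct 28.

11:48 on October 28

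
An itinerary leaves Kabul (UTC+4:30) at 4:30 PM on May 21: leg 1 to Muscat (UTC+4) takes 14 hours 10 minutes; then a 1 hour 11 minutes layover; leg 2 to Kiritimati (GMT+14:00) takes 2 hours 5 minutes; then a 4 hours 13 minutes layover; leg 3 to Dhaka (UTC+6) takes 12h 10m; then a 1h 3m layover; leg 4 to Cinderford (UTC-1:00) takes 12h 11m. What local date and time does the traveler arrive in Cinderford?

10:03 AM on May 23

Convert departure to UTC: 4:30 PM − 4:30 = 12:00 PM UTC on May 21.
Add 14 hours 10 minutes leg 1 → 2:10 AM UTC (May 22).
Add 1 hour 11 minutes layover in Muscat → 3:21 AM UTC.
Add 2 hours and 5 minutes leg 2 → 5:26 AM UTC.
Add 4 hours 13 minutes layover in Kiritimati → 9:39 AM UTC.
Add 12 hours and 10 minutes leg 3 → 9:49 PM UTC.
Add 1 hour and 3 minutes layover in Dhaka → 10:52 PM UTC.
Add 12 hours and 11 minutes leg 4 → 11:03 AM UTC (May 23).
Cinderford is UTC−1:00, so local arrival = 11:03 AM − 1:00 = 10:03 AM on May 23.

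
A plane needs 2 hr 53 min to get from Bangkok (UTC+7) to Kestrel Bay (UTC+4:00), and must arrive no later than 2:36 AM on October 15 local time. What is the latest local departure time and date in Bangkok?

2:43 AM on October 15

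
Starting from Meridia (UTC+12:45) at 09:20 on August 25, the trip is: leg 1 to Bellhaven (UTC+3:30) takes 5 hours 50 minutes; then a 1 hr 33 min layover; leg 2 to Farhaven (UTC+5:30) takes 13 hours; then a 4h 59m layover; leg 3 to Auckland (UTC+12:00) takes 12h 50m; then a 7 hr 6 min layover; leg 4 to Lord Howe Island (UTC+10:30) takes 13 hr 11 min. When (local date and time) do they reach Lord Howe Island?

Convert departure to UTC: 09:20 − 12:45 = 20:35 UTC on Aug 24.
Add 5 hours 50 minutes leg 1 → 02:25 UTC (Aug 25).
Add 1 hour and 33 minutes layover in Bellhaven → 03:58 UTC.
Add 13 hours leg 2 → 16:58 UTC.
Add 4 hours and 59 minutes layover in Farhaven → 21:57 UTC.
Add 12 hours 50 minutes leg 3 → 10:47 UTC (Aug 26).
Add 7 hours 6 minutes layover in Auckland → 17:53 UTC.
Add 13 hours and 11 minutes leg 4 → 07:04 UTC (Aug 27).
Lord Howe Island is UTC+10:30, so local arrival = 07:04 + 10:30 = 17:34 on Aug 27.

17:34 on August 27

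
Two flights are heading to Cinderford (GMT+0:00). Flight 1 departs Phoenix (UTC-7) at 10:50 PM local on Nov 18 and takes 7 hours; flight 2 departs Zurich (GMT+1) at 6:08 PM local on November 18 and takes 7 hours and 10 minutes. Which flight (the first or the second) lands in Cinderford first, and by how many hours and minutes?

the second, by 12 hours 32 minutes

Flight 1 in UTC: 10:50 PM + 7:00 = 5:50 AM on Nov 19.
+7 hours → arrive 12:50 PM UTC on Nov 19.
Flight 2 in UTC: 6:08 PM − 1:00 = 5:08 PM on Nov 18.
+7 hours 10 minutes → arrive 12:18 AM UTC on Nov 19.
Flight 2 lands earlier by 12 hours 32 minutes.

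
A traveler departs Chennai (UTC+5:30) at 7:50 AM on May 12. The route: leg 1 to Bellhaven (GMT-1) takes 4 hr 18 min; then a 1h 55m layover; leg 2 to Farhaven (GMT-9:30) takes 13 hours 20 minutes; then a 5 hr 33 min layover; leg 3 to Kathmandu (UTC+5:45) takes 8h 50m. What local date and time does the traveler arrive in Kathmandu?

6:01 PM on May 13

Convert departure to UTC: 7:50 AM − 5:30 = 2:20 AM UTC on May 12.
Add 4 hours and 18 minutes leg 1 → 6:38 AM UTC.
Add 1 hour and 55 minutes layover in Bellhaven → 8:33 AM UTC.
Add 13 hours and 20 minutes leg 2 → 9:53 PM UTC.
Add 5 hours and 33 minutes layover in Farhaven → 3:26 AM UTC (May 13).
Add 8 hours and 50 minutes leg 3 → 12:16 PM UTC.
Kathmandu is UTC+5:45, so local arrival = 12:16 PM + 5:45 = 6:01 PM on May 13.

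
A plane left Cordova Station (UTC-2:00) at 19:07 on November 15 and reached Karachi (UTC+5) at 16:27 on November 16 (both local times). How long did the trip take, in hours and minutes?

14 hours 20 minutes

Karachi is 7:00 ahead of Cordova Station.
Clock-face elapsed time (ignoring zones) is 21 hours 20 minutes.
Actual elapsed = 21 hours 20 minutes − 7:00 = 14 hours 20 minutes.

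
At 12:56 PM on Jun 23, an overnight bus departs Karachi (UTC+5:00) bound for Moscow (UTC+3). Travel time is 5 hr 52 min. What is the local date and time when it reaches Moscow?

Moscow is 2:00 behind Karachi.
After 5 hours 52 minutes it is 6:48 PM in Karachi.
Shift by the zone difference: 6:48 PM − 2:00 = 4:48 PM on Jun 23 in Moscow.

4:48 PM on June 23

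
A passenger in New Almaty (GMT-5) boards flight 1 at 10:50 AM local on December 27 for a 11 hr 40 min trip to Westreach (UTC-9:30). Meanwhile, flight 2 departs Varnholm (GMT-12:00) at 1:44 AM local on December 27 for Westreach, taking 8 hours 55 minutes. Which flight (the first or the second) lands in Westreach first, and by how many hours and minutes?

the second, by 4 hours 51 minutes

Flight 1 in UTC: 10:50 AM + 5:00 = 3:50 PM on Dec 27.
+11 hours and 40 minutes → arrive 3:30 AM UTC on Dec 28.
Flight 2 in UTC: 1:44 AM + 12:00 = 1:44 PM on Dec 27.
+8 hours 55 minutes → arrive 10:39 PM UTC on Dec 27.
Flight 2 lands earlier by 4 hours 51 minutes.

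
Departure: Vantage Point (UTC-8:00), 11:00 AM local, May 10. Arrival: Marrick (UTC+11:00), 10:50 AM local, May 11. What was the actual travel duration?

4 hours 50 minutes

Departure in UTC: 11:00 AM + 8:00 = 7:00 PM on May 10.
Arrival in UTC: 10:50 AM − 11:00 = 11:50 PM on May 10.
Elapsed = 11:50 PM − 7:00 PM = 4 hours 50 minutes.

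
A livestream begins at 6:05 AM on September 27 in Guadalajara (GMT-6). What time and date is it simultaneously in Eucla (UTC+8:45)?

8:50 PM on September 27

In UTC: 6:05 AM + 6:00 = 12:05 PM on Sep 27.
Eucla is UTC+8:45: 12:05 PM + 8:45 = 8:50 PM on Sep 27.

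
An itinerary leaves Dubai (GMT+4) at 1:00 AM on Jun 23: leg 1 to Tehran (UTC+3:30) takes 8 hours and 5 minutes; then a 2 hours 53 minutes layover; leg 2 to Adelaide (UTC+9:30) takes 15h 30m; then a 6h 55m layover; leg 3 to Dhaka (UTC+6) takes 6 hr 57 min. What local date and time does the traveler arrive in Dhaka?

Convert departure to UTC: 1:00 AM − 4:00 = 9:00 PM UTC on Jun 22.
Add 8 hours and 5 minutes leg 1 → 5:05 AM UTC (Jun 23).
Add 2 hours 53 minutes layover in Tehran → 7:58 AM UTC.
Add 15 hours 30 minutes leg 2 → 11:28 PM UTC.
Add 6 hours 55 minutes layover in Adelaide → 6:23 AM UTC (Jun 24).
Add 6 hours 57 minutes leg 3 → 1:20 PM UTC.
Dhaka is UTC+6:00, so local arrival = 1:20 PM + 6:00 = 7:20 PM on Jun 24.

7:20 PM on June 24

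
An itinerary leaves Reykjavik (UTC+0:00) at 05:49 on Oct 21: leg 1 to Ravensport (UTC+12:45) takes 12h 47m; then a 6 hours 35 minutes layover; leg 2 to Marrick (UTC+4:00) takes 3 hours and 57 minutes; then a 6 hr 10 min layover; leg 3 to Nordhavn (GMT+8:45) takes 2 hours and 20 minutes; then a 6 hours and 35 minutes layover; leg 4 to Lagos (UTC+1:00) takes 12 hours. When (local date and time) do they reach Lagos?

09:13 on Oct 23

Reykjavik is at UTC+0, so departure is already 05:49 UTC on Oct 21.
Add 12 hours 47 minutes leg 1 → 18:36 UTC.
Add 6 hours and 35 minutes layover in Ravensport → 01:11 UTC (Oct 22).
Add 3 hours and 57 minutes leg 2 → 05:08 UTC.
Add 6 hours and 10 minutes layover in Marrick → 11:18 UTC.
Add 2 hours and 20 minutes leg 3 → 13:38 UTC.
Add 6 hours 35 minutes layover in Nordhavn → 20:13 UTC.
Add 12 hours leg 4 → 08:13 UTC (Oct 23).
Lagos is UTC+1:00, so local arrival = 08:13 + 1:00 = 09:13 on Oct 23.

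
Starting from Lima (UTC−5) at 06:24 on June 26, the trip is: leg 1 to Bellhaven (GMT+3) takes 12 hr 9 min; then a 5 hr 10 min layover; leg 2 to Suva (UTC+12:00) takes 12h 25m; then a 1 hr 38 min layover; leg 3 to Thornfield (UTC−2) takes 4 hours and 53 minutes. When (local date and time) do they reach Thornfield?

21:39 on June 27

Convert departure to UTC: 06:24 + 5:00 = 11:24 UTC on Jun 26.
Add 12 hours and 9 minutes leg 1 → 23:33 UTC.
Add 5 hours 10 minutes layover in Bellhaven → 04:43 UTC (Jun 27).
Add 12 hours 25 minutes leg 2 → 17:08 UTC.
Add 1 hour and 38 minutes layover in Suva → 18:46 UTC.
Add 4 hours and 53 minutes leg 3 → 23:39 UTC.
Thornfield is UTC−2:00, so local arrival = 23:39 − 2:00 = 21:39 on Jun 27.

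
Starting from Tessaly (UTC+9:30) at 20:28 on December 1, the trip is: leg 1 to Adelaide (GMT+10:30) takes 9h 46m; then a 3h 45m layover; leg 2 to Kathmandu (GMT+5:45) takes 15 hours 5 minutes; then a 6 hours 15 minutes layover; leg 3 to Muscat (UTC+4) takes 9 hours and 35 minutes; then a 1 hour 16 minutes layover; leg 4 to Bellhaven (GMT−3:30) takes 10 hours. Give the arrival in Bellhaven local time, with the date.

Convert departure to UTC: 20:28 − 9:30 = 10:58 UTC on Dec 1.
Add 9 hours and 46 minutes leg 1 → 20:44 UTC.
Add 3 hours 45 minutes layover in Adelaide → 00:29 UTC (Dec 2).
Add 15 hours and 5 minutes leg 2 → 15:34 UTC.
Add 6 hours and 15 minutes layover in Kathmandu → 21:49 UTC.
Add 9 hours and 35 minutes leg 3 → 07:24 UTC (Dec 3).
Add 1 hour 16 minutes layover in Muscat → 08:40 UTC.
Add 10 hours leg 4 → 18:40 UTC.
Bellhaven is UTC−3:30, so local arrival = 18:40 − 3:30 = 15:10 on Dec 3.

15:10 on December 3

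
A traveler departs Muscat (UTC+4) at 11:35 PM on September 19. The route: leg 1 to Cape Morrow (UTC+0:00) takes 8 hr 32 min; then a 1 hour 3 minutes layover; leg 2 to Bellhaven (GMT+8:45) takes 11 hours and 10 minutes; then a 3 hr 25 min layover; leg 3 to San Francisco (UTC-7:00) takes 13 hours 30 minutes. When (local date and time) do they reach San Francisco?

Convert departure to UTC: 11:35 PM − 4:00 = 7:35 PM UTC on Sep 19.
Add 8 hours 32 minutes leg 1 → 4:07 AM UTC (Sep 20).
Add 1 hour 3 minutes layover in Cape Morrow → 5:10 AM UTC.
Add 11 hours 10 minutes leg 2 → 4:20 PM UTC.
Add 3 hours and 25 minutes layover in Bellhaven → 7:45 PM UTC.
Add 13 hours 30 minutes leg 3 → 9:15 AM UTC (Sep 21).
San Francisco is UTC−7:00, so local arrival = 9:15 AM − 7:00 = 2:15 AM on Sep 21.

2:15 AM on September 21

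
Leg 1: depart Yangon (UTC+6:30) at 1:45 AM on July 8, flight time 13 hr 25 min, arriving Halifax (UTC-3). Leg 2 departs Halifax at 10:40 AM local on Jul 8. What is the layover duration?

5 hours

Convert departure to UTC: 1:45 AM − 6:30 = 7:15 PM UTC on Jul 7.
Add 13 hours 25 minutes flight time → 8:40 AM UTC (Jul 8).
Halifax is UTC−3:00, so local arrival = 8:40 AM − 3:00 = 5:40 AM on Jul 8.
Layover = 10:40 AM − 5:40 AM = 5 hours.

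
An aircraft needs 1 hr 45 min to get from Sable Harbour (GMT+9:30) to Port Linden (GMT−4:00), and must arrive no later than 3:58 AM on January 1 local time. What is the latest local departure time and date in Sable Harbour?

3:43 PM on January 1

Target arrival in UTC: 3:58 AM + 4:00 = 7:58 AM on Jan 1.
Subtract 1 hour and 45 minutes → departure 6:13 AM UTC on Jan 1.
Sable Harbour is UTC+9:30: 6:13 AM + 9:30 = 3:43 PM on Jan 1.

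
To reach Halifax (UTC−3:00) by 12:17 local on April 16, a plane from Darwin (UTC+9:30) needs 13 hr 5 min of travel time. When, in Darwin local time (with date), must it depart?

Target arrival in UTC: 12:17 + 3:00 = 15:17 on Apr 16.
Subtract 13 hours 5 minutes → departure 02:12 UTC on Apr 16.
Darwin is UTC+9:30: 02:12 + 9:30 = 11:42 on Apr 16.

11:42 on April 16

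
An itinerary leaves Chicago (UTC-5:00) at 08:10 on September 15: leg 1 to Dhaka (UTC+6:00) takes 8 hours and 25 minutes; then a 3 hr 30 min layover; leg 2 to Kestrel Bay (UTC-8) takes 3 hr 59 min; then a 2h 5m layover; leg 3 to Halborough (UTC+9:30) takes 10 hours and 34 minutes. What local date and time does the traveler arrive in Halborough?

03:13 on Sep 17

Convert departure to UTC: 08:10 + 5:00 = 13:10 UTC on Sep 15.
Add 8 hours and 25 minutes leg 1 → 21:35 UTC.
Add 3 hours and 30 minutes layover in Dhaka → 01:05 UTC (Sep 16).
Add 3 hours and 59 minutes leg 2 → 05:04 UTC.
Add 2 hours and 5 minutes layover in Kestrel Bay → 07:09 UTC.
Add 10 hours and 34 minutes leg 3 → 17:43 UTC.
Halborough is UTC+9:30, so local arrival = 17:43 + 9:30 = 03:13 on Sep 17.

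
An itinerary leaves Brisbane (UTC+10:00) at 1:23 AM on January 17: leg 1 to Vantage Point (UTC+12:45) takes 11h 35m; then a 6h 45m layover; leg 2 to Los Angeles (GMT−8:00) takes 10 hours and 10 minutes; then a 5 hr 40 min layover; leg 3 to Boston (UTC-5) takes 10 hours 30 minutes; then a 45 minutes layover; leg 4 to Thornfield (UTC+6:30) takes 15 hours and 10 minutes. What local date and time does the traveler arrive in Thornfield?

Convert departure to UTC: 1:23 AM − 10:00 = 3:23 PM UTC on Jan 16.
Add 11 hours 35 minutes leg 1 → 2:58 AM UTC (Jan 17).
Add 6 hours 45 minutes layover in Vantage Point → 9:43 AM UTC.
Add 10 hours 10 minutes leg 2 → 7:53 PM UTC.
Add 5 hours and 40 minutes layover in Los Angeles → 1:33 AM UTC (Jan 18).
Add 10 hours and 30 minutes leg 3 → 12:03 PM UTC.
Add 45 minutes layover in Boston → 12:48 PM UTC.
Add 15 hours and 10 minutes leg 4 → 3:58 AM UTC (Jan 19).
Thornfield is UTC+6:30, so local arrival = 3:58 AM + 6:30 = 10:28 AM on Jan 19.

10:28 AM on Jan 19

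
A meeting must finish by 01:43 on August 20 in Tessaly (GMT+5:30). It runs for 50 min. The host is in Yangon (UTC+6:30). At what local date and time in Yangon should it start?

Target end time in UTC: 01:43 − 5:30 = 20:13 on Aug 19.
Subtract 50 minutes → start 19:23 UTC on Aug 19.
Yangon is UTC+6:30: 19:23 + 6:30 = 01:53 on Aug 20.

01:53 on August 20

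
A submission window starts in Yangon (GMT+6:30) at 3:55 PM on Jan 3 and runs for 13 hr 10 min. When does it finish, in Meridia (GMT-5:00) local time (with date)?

Meridia is 11:30 behind Yangon.
After 13 hours and 10 minutes it is 5:05 AM (Jan 4) in Yangon.
Shift by the zone difference: 5:05 AM − 11:30 = 5:35 PM on Jan 3 in Meridia.

5:35 PM on Jan 3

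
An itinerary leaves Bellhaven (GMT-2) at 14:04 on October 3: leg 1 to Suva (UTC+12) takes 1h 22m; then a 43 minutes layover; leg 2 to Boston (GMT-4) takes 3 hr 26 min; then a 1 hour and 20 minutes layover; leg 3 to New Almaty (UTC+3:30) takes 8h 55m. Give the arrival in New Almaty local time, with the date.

11:20 on Oct 4

Convert departure to UTC: 14:04 + 2:00 = 16:04 UTC on Oct 3.
Add 1 hour 22 minutes leg 1 → 17:26 UTC.
Add 43 minutes layover in Suva → 18:09 UTC.
Add 3 hours 26 minutes leg 2 → 21:35 UTC.
Add 1 hour and 20 minutes layover in Boston → 22:55 UTC.
Add 8 hours 55 minutes leg 3 → 07:50 UTC (Oct 4).
New Almaty is UTC+3:30, so local arrival = 07:50 + 3:30 = 11:20 on Oct 4.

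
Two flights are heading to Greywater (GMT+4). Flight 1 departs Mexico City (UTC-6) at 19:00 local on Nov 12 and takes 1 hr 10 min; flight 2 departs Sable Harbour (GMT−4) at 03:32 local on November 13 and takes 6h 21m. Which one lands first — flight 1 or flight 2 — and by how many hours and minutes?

the first, by 11 hours 43 minutes

Flight 1 in UTC: 19:00 + 6:00 = 01:00 on Nov 13.
+1 hour 10 minutes → arrive 02:10 UTC on Nov 13.
Flight 2 in UTC: 03:32 + 4:00 = 07:32 on Nov 13.
+6 hours 21 minutes → arrive 13:53 UTC on Nov 13.
Flight 1 lands earlier by 11 hours 43 minutes.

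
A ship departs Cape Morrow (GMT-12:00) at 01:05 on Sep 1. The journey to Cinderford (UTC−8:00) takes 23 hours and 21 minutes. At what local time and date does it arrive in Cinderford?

04:26 on September 2

Convert departure to UTC: 01:05 + 12:00 = 13:05 UTC on Sep 1.
Add 23 hours 21 minutes travel time → 12:26 UTC (Sep 2).
Cinderford is UTC−8:00, so local arrival = 12:26 − 8:00 = 04:26 on Sep 2.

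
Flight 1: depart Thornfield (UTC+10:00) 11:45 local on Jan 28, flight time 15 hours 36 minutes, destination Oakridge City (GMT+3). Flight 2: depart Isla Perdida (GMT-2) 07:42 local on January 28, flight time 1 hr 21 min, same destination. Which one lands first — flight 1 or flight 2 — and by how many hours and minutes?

Flight 1 in UTC: 11:45 − 10:00 = 01:45 on Jan 28.
+15 hours and 36 minutes → arrive 17:21 UTC on Jan 28.
Flight 2 in UTC: 07:42 + 2:00 = 09:42 on Jan 28.
+1 hour 21 minutes → arrive 11:03 UTC on Jan 28.
Flight 2 lands earlier by 6 hours 18 minutes.

the second, by 6 hours 18 minutes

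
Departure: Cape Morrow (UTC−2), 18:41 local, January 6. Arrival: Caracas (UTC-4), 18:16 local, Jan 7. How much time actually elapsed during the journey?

25 hours 35 minutes

Departure in UTC: 18:41 + 2:00 = 20:41 on Jan 6.
Arrival in UTC: 18:16 + 4:00 = 22:16 on Jan 7.
Elapsed = 22:16 − 20:41 (+1 day) = 25 hours 35 minutes.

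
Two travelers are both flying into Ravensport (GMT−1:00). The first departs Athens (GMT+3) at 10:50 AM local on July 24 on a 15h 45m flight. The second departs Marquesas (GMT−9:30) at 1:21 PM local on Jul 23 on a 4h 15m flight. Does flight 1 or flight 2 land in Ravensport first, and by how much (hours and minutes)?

the second, by 20 hours 29 minutes

Flight 1 in UTC: 10:50 AM − 3:00 = 7:50 AM on Jul 24.
+15 hours and 45 minutes → arrive 11:35 PM UTC on Jul 24.
Flight 2 in UTC: 1:21 PM + 9:30 = 10:51 PM on Jul 23.
+4 hours and 15 minutes → arrive 3:06 AM UTC on Jul 24.
Flight 2 lands earlier by 20 hours 29 minutes.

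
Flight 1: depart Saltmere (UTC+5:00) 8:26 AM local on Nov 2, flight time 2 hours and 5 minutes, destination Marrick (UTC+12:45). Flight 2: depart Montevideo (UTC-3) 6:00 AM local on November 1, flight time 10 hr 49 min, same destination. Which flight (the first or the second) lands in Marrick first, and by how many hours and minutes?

Flight 1 in UTC: 8:26 AM − 5:00 = 3:26 AM on Nov 2.
+2 hours 5 minutes → arrive 5:31 AM UTC on Nov 2.
Flight 2 in UTC: 6:00 AM + 3:00 = 9:00 AM on Nov 1.
+10 hours and 49 minutes → arrive 7:49 PM UTC on Nov 1.
Flight 2 lands earlier by 9 hours 42 minutes.

the second, by 9 hours 42 minutes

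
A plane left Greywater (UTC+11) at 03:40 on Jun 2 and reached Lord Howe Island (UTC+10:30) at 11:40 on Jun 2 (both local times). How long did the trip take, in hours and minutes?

Departure in UTC: 03:40 − 11:00 = 16:40 on Jun 1.
Arrival in UTC: 11:40 − 10:30 = 01:10 on Jun 2.
Elapsed = 01:10 − 16:40 (+1 day) = 8 hours 30 minutes.

8 hours 30 minutes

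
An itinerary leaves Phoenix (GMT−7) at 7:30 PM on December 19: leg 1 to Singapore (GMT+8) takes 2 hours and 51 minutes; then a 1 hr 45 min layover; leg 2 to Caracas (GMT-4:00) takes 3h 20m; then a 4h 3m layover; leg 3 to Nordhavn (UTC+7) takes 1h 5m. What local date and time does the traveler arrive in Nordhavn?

Convert departure to UTC: 7:30 PM + 7:00 = 2:30 AM UTC on Dec 20.
Add 2 hours and 51 minutes leg 1 → 5:21 AM UTC.
Add 1 hour 45 minutes layover in Singapore → 7:06 AM UTC.
Add 3 hours and 20 minutes leg 2 → 10:26 AM UTC.
Add 4 hours and 3 minutes layover in Caracas → 2:29 PM UTC.
Add 1 hour 5 minutes leg 3 → 3:34 PM UTC.
Nordhavn is UTC+7:00, so local arrival = 3:34 PM + 7:00 = 10:34 PM on Dec 20.

10:34 PM on December 20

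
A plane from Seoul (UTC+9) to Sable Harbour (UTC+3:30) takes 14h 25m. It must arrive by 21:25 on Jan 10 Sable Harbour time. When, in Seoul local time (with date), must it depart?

Target arrival in UTC: 21:25 − 3:30 = 17:55 on Jan 10.
Subtract 14 hours and 25 minutes → departure 03:30 UTC on Jan 10.
Seoul is UTC+9:00: 03:30 + 9:00 = 12:30 on Jan 10.

12:30 on January 10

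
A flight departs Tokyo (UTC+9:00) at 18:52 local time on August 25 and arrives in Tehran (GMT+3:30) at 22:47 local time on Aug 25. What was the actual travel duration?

9 hours 25 minutes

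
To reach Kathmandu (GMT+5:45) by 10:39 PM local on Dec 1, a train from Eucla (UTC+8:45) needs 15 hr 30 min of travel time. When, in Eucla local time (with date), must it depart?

10:09 AM on December 1

Target arrival in UTC: 10:39 PM − 5:45 = 4:54 PM on Dec 1.
Subtract 15 hours 30 minutes → departure 1:24 AM UTC on Dec 1.
Eucla is UTC+8:45: 1:24 AM + 8:45 = 10:09 AM on Dec 1.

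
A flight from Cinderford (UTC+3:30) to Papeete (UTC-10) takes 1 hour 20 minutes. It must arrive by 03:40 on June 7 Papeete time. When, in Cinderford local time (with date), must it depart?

15:50 on June 7

Target arrival in UTC: 03:40 + 10:00 = 13:40 on Jun 7.
Subtract 1 hour 20 minutes → departure 12:20 UTC on Jun 7.
Cinderford is UTC+3:30: 12:20 + 3:30 = 15:50 on Jun 7.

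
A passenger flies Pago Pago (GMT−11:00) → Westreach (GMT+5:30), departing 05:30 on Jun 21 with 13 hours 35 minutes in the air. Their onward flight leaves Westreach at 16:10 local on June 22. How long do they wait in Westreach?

Convert departure to UTC: 05:30 + 11:00 = 16:30 UTC on Jun 21.
Add 13 hours and 35 minutes flight time → 06:05 UTC (Jun 22).
Westreach is UTC+5:30, so local arrival = 06:05 + 5:30 = 11:35 on Jun 22.
Layover = 16:10 − 11:35 = 4 hours 35 minutes.

4 hours 35 minutes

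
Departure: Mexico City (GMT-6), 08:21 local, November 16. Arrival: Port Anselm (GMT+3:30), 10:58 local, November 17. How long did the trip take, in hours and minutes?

17 hours 7 minutes

Port Anselm is 9:30 ahead of Mexico City.
Clock-face elapsed time (ignoring zones) is 26 hours 37 minutes.
Actual elapsed = 26 hours 37 minutes − 9:30 = 17 hours 7 minutes.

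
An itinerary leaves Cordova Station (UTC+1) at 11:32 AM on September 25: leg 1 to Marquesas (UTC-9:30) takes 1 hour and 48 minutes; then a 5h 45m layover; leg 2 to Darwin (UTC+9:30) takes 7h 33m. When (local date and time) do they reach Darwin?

11:08 AM on September 26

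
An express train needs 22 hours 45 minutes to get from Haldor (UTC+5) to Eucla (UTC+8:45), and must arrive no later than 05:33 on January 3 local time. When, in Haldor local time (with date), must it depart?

03:03 on January 2

Target arrival in UTC: 05:33 − 8:45 = 20:48 on Jan 2.
Subtract 22 hours and 45 minutes → departure 22:03 UTC on Jan 1.
Haldor is UTC+5:00: 22:03 + 5:00 = 03:03 on Jan 2.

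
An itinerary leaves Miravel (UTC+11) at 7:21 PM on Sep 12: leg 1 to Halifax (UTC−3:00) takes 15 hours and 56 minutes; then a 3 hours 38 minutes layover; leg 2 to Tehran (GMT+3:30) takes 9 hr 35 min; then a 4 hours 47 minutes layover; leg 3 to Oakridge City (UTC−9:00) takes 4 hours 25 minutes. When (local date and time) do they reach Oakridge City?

1:42 PM on September 13

Convert departure to UTC: 7:21 PM − 11:00 = 8:21 AM UTC on Sep 12.
Add 15 hours and 56 minutes leg 1 → 12:17 AM UTC (Sep 13).
Add 3 hours 38 minutes layover in Halifax → 3:55 AM UTC.
Add 9 hours and 35 minutes leg 2 → 1:30 PM UTC.
Add 4 hours 47 minutes layover in Tehran → 6:17 PM UTC.
Add 4 hours and 25 minutes leg 3 → 10:42 PM UTC.
Oakridge City is UTC−9:00, so local arrival = 10:42 PM − 9:00 = 1:42 PM on Sep 13.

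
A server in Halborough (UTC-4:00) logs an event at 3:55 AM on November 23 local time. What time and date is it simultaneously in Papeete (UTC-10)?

9:55 PM on November 22

Papeete is 6:00 behind Halborough.
Shift by the zone difference: 3:55 AM − 6:00 = 9:55 PM on Nov 22 in Papeete.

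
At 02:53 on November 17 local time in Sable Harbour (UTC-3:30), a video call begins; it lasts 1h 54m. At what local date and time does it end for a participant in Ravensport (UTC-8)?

00:17 on Nov 17

Convert start to UTC: 02:53 + 3:30 = 06:23 UTC on Nov 17.
Add 1 hour and 54 minutes duration → 08:17 UTC.
Ravensport is UTC−8:00, so local end time = 08:17 − 8:00 = 00:17 on Nov 17.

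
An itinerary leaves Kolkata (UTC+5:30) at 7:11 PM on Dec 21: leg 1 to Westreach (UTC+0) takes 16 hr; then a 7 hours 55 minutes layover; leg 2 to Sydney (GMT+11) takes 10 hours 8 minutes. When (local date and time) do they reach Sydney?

Convert departure to UTC: 7:11 PM − 5:30 = 1:41 PM UTC on Dec 21.
Add 16 hours leg 1 → 5:41 AM UTC (Dec 22).
Add 7 hours and 55 minutes layover in Westreach → 1:36 PM UTC.
Add 10 hours and 8 minutes leg 2 → 11:44 PM UTC.
Sydney is UTC+11:00, so local arrival = 11:44 PM + 11:00 = 10:44 AM on Dec 23.

10:44 AM on December 23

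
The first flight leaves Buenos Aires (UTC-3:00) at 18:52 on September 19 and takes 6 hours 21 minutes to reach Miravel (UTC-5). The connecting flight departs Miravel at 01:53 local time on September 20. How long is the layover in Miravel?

2 hours 40 minutes

Convert departure to UTC: 18:52 + 3:00 = 21:52 UTC on Sep 19.
Add 6 hours 21 minutes flight time → 04:13 UTC (Sep 20).
Miravel is UTC−5:00, so local arrival = 04:13 − 5:00 = 23:13 on Sep 19.
Layover = 01:53 − 23:13 (+1 day) = 2 hours 40 minutes.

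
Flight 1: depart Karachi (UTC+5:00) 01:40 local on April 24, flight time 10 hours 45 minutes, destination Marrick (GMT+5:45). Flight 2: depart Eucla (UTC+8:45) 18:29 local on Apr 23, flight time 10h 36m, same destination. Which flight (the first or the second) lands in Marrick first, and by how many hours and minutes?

the second, by 11 hours 5 minutes

Flight 1 in UTC: 01:40 − 5:00 = 20:40 on Apr 23.
+10 hours 45 minutes → arrive 07:25 UTC on Apr 24.
Flight 2 in UTC: 18:29 − 8:45 = 09:44 on Apr 23.
+10 hours and 36 minutes → arrive 20:20 UTC on Apr 23.
Flight 2 lands earlier by 11 hours 5 minutes.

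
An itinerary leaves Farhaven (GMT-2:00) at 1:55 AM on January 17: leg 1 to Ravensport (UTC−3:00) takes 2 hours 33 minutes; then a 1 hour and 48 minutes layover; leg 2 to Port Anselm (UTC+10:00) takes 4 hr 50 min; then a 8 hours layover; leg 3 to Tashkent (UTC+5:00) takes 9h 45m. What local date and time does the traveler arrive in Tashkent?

11:51 AM on Jan 18

Convert departure to UTC: 1:55 AM + 2:00 = 3:55 AM UTC on Jan 17.
Add 2 hours and 33 minutes leg 1 → 6:28 AM UTC.
Add 1 hour and 48 minutes layover in Ravensport → 8:16 AM UTC.
Add 4 hours 50 minutes leg 2 → 1:06 PM UTC.
Add 8 hours layover in Port Anselm → 9:06 PM UTC.
Add 9 hours 45 minutes leg 3 → 6:51 AM UTC (Jan 18).
Tashkent is UTC+5:00, so local arrival = 6:51 AM + 5:00 = 11:51 AM on Jan 18.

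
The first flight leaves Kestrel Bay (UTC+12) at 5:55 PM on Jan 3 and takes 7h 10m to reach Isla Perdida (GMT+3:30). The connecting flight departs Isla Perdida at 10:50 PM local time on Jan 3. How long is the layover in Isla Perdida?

6 hours 15 minutes

Convert departure to UTC: 5:55 PM − 12:00 = 5:55 AM UTC on Jan 3.
Add 7 hours and 10 minutes flight time → 1:05 PM UTC.
Isla Perdida is UTC+3:30, so local arrival = 1:05 PM + 3:30 = 4:35 PM on Jan 3.
Layover = 10:50 PM − 4:35 PM = 6 hours 15 minutes.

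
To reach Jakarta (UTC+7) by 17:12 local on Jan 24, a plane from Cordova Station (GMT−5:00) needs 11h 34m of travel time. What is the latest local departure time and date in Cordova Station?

Target arrival in UTC: 17:12 − 7:00 = 10:12 on Jan 24.
Subtract 11 hours and 34 minutes → departure 22:38 UTC on Jan 23.
Cordova Station is UTC−5:00: 22:38 − 5:00 = 17:38 on Jan 23.

17:38 on January 23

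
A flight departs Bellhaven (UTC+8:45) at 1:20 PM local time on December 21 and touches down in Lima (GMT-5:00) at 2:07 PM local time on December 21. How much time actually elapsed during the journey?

Departure in UTC: 1:20 PM − 8:45 = 4:35 AM on Dec 21.
Arrival in UTC: 2:07 PM + 5:00 = 7:07 PM on Dec 21.
Elapsed = 7:07 PM − 4:35 AM = 14 hours 32 minutes.

14 hours 32 minutes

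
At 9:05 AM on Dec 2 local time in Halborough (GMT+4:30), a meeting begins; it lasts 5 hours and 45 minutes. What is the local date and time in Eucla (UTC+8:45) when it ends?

Convert start to UTC: 9:05 AM − 4:30 = 4:35 AM UTC on Dec 2.
Add 5 hours and 45 minutes duration → 10:20 AM UTC.
Eucla is UTC+8:45, so local end time = 10:20 AM + 8:45 = 7:05 PM on Dec 2.

7:05 PM on December 2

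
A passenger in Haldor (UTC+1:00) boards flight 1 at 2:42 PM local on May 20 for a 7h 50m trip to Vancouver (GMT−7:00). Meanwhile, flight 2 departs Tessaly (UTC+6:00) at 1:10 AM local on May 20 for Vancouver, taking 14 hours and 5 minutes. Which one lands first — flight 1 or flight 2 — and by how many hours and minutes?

the second, by 12 hours 17 minutes

Flight 1 in UTC: 2:42 PM − 1:00 = 1:42 PM on May 20.
+7 hours 50 minutes → arrive 9:32 PM UTC on May 20.
Flight 2 in UTC: 1:10 AM − 6:00 = 7:10 PM on May 19.
+14 hours 5 minutes → arrive 9:15 AM UTC on May 20.
Flight 2 lands earlier by 12 hours 17 minutes.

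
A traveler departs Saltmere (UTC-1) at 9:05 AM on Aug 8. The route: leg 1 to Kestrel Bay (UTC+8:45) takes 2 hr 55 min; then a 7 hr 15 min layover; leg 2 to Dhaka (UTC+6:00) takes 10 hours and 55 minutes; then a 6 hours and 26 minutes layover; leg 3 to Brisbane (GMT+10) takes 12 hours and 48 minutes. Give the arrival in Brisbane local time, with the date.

Convert departure to UTC: 9:05 AM + 1:00 = 10:05 AM UTC on Aug 8.
Add 2 hours 55 minutes leg 1 → 1:00 PM UTC.
Add 7 hours 15 minutes layover in Kestrel Bay → 8:15 PM UTC.
Add 10 hours and 55 minutes leg 2 → 7:10 AM UTC (Aug 9).
Add 6 hours and 26 minutes layover in Dhaka → 1:36 PM UTC.
Add 12 hours and 48 minutes leg 3 → 2:24 AM UTC (Aug 10).
Brisbane is UTC+10:00, so local arrival = 2:24 AM + 10:00 = 12:24 PM on Aug 10.

12:24 PM on August 10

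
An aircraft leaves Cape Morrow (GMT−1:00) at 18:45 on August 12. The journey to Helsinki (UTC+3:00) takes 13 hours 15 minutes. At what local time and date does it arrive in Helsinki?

12:00 on August 13

Convert departure to UTC: 18:45 + 1:00 = 19:45 UTC on Aug 12.
Add 13 hours 15 minutes travel time → 09:00 UTC (Aug 13).
Helsinki is UTC+3:00, so local arrival = 09:00 + 3:00 = 12:00 on Aug 13.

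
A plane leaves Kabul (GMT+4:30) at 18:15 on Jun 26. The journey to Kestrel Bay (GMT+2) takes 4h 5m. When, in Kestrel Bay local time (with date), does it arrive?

Convert departure to UTC: 18:15 − 4:30 = 13:45 UTC on Jun 26.
Add 4 hours and 5 minutes travel time → 17:50 UTC.
Kestrel Bay is UTC+2:00, so local arrival = 17:50 + 2:00 = 19:50 on Jun 26.

19:50 on June 26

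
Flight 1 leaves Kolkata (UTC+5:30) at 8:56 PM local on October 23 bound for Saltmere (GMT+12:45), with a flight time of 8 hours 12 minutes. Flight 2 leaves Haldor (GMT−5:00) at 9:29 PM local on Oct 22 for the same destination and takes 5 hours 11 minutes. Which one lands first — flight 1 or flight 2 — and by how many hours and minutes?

the second, by 15 hours 58 minutes

Flight 1 in UTC: 8:56 PM − 5:30 = 3:26 PM on Oct 23.
+8 hours and 12 minutes → arrive 11:38 PM UTC on Oct 23.
Flight 2 in UTC: 9:29 PM + 5:00 = 2:29 AM on Oct 23.
+5 hours and 11 minutes → arrive 7:40 AM UTC on Oct 23.
Flight 2 lands earlier by 15 hours 58 minutes.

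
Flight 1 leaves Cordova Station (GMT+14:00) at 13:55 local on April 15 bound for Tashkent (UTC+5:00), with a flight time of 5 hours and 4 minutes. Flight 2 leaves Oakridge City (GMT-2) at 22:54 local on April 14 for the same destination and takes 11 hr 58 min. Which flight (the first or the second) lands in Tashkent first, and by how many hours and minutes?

the first, by 7 hours 53 minutes

Flight 1 in UTC: 13:55 − 14:00 = 23:55 on Apr 14.
+5 hours 4 minutes → arrive 04:59 UTC on Apr 15.
Flight 2 in UTC: 22:54 + 2:00 = 00:54 on Apr 15.
+11 hours and 58 minutes → arrive 12:52 UTC on Apr 15.
Flight 1 lands earlier by 7 hours 53 minutes.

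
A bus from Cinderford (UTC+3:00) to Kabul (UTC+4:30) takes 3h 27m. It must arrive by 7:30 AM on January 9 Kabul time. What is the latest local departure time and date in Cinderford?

2:33 AM on January 9

Target arrival in UTC: 7:30 AM − 4:30 = 3:00 AM on Jan 9.
Subtract 3 hours 27 minutes → departure 11:33 PM UTC on Jan 8.
Cinderford is UTC+3:00: 11:33 PM + 3:00 = 2:33 AM on Jan 9.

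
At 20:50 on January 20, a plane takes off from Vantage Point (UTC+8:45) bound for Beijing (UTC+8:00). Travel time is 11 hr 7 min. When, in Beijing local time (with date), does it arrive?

Convert departure to UTC: 20:50 − 8:45 = 12:05 UTC on Jan 20.
Add 11 hours and 7 minutes travel time → 23:12 UTC.
Beijing is UTC+8:00, so local arrival = 23:12 + 8:00 = 07:12 on Jan 21.

07:12 on January 21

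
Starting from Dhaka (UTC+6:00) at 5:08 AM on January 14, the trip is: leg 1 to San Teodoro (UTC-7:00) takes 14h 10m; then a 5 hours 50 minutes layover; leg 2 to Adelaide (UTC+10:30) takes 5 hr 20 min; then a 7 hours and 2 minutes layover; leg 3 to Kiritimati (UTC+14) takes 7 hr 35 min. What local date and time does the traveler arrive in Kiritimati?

5:05 AM on January 16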